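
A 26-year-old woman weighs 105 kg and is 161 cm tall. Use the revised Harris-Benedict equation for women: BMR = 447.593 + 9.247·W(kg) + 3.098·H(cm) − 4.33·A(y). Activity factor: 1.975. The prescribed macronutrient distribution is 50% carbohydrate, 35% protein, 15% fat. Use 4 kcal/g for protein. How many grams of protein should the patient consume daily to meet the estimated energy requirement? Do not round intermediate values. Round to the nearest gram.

Harris-Benedict: BMR = 447.593 + 9.247(105) + 3.098(161) − 4.33(26) = 1804.726 kcal/day.
TEE = 1804.726 × 1.975 = 3564.3339 kcal/day.
Protein energy = 35% × 3564.3339 = 1247.5168 kcal.
Protein = 1247.5168 ÷ 4 kcal/g = 311.8792 g.

312 g/day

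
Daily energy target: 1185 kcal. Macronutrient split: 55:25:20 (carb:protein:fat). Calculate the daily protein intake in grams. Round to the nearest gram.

74 g/day

Protein energy = 25% × 1185 = 296.25 kcal.
At 4 kcal/g: 296.25 ÷ 4 = 74.0625 g.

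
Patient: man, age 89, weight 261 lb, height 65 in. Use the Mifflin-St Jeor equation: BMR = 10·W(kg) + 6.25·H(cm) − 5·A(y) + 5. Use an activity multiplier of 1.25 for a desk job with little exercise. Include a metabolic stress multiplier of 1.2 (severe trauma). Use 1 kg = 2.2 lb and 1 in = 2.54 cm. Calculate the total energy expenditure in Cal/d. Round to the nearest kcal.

Convert to metric: weight = 261 ÷ 2.2 = 118.6364 kg; height = 65 × 2.54 = 165.1 cm.
Mifflin-St Jeor (male): BMR = 10(118.6364) + 6.25(165.1) − 5(89) + 5 = 1186.3636 + 1031.875 − 445 + 5 = 1778.2386 kcal/day.
TEE = BMR × activity factor = 1778.2386 × 1.25 = 2222.7983 kcal/day.
Apply stress factor: 2222.7983 × 1.2 = 2667.358 kcal/day.

2667 Cal/d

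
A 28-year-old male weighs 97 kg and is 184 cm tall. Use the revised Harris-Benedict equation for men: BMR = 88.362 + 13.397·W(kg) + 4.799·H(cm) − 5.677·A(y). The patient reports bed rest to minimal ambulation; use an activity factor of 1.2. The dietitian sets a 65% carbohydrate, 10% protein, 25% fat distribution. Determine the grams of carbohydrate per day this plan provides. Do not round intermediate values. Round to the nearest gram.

412 g/day

Harris-Benedict: BMR = 88.362 + 13.397(97) + 4.799(184) − 5.677(28) = 2111.931 kcal/day.
TEE = 2111.931 × 1.2 = 2534.3172 kcal/day.
Carbohydrate energy = 65% × 2534.3172 = 1647.3062 kcal.
Carbohydrate = 1647.3062 ÷ 4 kcal/g = 411.8265 g.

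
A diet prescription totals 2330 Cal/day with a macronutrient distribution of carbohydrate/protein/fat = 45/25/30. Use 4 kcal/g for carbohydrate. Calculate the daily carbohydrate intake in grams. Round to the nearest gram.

Carbohydrate energy = 45% × 2330 = 1048.5 kcal.
At 4 kcal/g: 1048.5 ÷ 4 = 262.125 g.

262 g/day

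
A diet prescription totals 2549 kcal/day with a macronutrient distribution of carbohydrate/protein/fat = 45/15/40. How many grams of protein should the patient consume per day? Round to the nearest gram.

Protein energy = 15% × 2549 = 382.35 kcal.
At 4 kcal/g: 382.35 ÷ 4 = 95.5875 g.

96 g/day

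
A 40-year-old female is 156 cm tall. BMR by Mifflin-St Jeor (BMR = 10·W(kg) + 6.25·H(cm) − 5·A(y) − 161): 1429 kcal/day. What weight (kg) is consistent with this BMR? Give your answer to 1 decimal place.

81.5 kg

1429 = 10·W + 6.25(156) − 5(40) − 161
10·W = 1429 − 614 = 815, so W = 81.5 kg.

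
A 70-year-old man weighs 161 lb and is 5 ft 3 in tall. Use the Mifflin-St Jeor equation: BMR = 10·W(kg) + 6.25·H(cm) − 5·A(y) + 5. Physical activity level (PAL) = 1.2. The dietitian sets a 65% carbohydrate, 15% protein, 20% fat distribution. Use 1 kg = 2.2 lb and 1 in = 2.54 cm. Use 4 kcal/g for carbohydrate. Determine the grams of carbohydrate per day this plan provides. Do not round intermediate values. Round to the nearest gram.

Convert to metric: weight = 161 ÷ 2.2 = 73.1818 kg; height = (5×12 + 3) × 2.54 = 63 × 2.54 = 160.02 cm.
Mifflin-St Jeor (male): BMR = 10(73.1818) + 6.25(160.02) − 5(70) + 5 = 731.8182 + 1000.125 − 350 + 5 = 1386.9432 kcal/day.
TEE = 1386.9432 × 1.2 = 1664.3318 kcal/day.
Carbohydrate energy = 65% × 1664.3318 = 1081.8157 kcal.
Carbohydrate = 1081.8157 ÷ 4 kcal/g = 270.4539 g.

270 g/day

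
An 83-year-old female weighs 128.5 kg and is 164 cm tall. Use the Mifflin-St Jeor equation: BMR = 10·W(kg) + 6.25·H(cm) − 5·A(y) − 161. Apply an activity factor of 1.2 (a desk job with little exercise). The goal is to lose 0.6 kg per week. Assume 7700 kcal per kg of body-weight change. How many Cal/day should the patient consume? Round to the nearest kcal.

Mifflin-St Jeor (female): BMR = 10(128.5) + 6.25(164) − 5(83) − 161 = 1285 + 1025 − 415 − 161 = 1734 kcal/day.
TEE = 1734 × 1.2 = 2080.8 kcal/day.
Required daily deficit = 0.6 × 7700 ÷ 7 = 660 kcal/day.
Target intake = 2080.8 − 660 = 1420.8 kcal/day.

1421 Cal/day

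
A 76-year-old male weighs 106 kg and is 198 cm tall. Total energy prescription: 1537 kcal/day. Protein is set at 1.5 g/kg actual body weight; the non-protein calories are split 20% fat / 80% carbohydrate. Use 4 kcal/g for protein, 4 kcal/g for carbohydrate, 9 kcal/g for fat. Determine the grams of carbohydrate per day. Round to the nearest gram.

180 g/day

Protein = 1.5 × 106 = 159 g → 159 × 4 = 636 kcal.
Non-protein calories = 1537 − 636 = 901 kcal.
Fat: 20% × 901 = 180.2 kcal; carbohydrate: 720.8 kcal.
Carbohydrate: 720.8 kcal ÷ 4 kcal/g = 180.2 g.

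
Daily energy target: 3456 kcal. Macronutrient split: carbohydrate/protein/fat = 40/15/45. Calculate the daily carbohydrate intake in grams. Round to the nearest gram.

Carbohydrate energy = 40% × 3456 = 1382.4 kcal.
At 4 kcal/g: 1382.4 ÷ 4 = 345.6 g.

346 g/day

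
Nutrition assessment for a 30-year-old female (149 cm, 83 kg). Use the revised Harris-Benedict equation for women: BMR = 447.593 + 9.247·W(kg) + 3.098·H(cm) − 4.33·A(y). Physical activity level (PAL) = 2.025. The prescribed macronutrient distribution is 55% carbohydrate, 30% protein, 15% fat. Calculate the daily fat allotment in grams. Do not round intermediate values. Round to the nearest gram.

Harris-Benedict: BMR = 447.593 + 9.247(83) + 3.098(149) − 4.33(30) = 1546.796 kcal/day.
TEE = 1546.796 × 2.025 = 3132.2619 kcal/day.
Fat energy = 15% × 3132.2619 = 469.8393 kcal.
Fat = 469.8393 ÷ 9 kcal/g = 52.2044 g.

52 g/day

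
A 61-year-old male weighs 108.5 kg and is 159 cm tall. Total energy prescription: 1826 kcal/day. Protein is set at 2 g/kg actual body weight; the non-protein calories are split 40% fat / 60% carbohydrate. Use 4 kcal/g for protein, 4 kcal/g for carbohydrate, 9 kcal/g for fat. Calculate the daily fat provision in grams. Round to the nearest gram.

Protein = 2 × 108.5 = 217 g → 217 × 4 = 868 kcal.
Non-protein calories = 1826 − 868 = 958 kcal.
Fat: 40% × 958 = 383.2 kcal; carbohydrate: 574.8 kcal.
Fat: 383.2 kcal ÷ 9 kcal/g = 42.5778 g.

43 g/day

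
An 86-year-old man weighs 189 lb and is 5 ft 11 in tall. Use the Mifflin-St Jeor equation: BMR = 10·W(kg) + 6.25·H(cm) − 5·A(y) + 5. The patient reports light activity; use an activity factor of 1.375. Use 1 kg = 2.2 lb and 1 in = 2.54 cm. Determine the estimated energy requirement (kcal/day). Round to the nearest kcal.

2147 kcal/day

Convert to metric: weight = 189 ÷ 2.2 = 85.9091 kg; height = (5×12 + 11) × 2.54 = 71 × 2.54 = 180.34 cm.
Mifflin-St Jeor (male): BMR = 10(85.9091) + 6.25(180.34) − 5(86) + 5 = 859.0909 + 1127.125 − 430 + 5 = 1561.2159 kcal/day.
TEE = BMR × activity factor = 1561.2159 × 1.375 = 2146.6719 kcal/day.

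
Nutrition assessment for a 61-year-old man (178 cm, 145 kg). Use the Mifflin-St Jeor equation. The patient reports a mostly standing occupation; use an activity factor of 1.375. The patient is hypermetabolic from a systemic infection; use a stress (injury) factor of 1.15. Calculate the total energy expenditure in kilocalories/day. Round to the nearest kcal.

Mifflin-St Jeor (male): BMR = 10(145) + 6.25(178) − 5(61) + 5 = 1450 + 1112.5 − 305 + 5 = 2262.5 kcal/day.
TEE = BMR × activity factor = 2262.5 × 1.375 = 3110.9375 kcal/day.
Apply stress factor: 3110.9375 × 1.15 = 3577.5781 kcal/day.

3578 kilocalories/day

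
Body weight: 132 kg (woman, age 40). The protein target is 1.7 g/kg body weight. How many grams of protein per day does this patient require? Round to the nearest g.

Protein = 1.7 g/kg × 132 kg = 224.4 g/day.

224 g/day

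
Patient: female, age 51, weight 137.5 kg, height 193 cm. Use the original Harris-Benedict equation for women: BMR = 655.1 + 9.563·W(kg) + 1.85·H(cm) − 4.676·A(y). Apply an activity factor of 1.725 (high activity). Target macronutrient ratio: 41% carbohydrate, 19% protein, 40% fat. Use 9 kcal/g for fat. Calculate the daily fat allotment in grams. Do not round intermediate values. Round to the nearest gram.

160 g/day

Harris-Benedict: BMR = 655.1 + 9.563(137.5) + 1.85(193) − 4.676(51) = 2088.5865 kcal/day.
TEE = 2088.5865 × 1.725 = 3602.8117 kcal/day.
Fat energy = 40% × 3602.8117 = 1441.1247 kcal.
Fat = 1441.1247 ÷ 9 kcal/g = 160.125 g.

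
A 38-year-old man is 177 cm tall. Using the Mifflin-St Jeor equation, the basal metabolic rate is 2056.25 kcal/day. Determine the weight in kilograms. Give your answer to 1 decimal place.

113.5 kg

2056.25 = 10·W + 6.25(177) − 5(38) + 5
10·W = 2056.25 − 921.25 = 1135, so W = 113.5 kg.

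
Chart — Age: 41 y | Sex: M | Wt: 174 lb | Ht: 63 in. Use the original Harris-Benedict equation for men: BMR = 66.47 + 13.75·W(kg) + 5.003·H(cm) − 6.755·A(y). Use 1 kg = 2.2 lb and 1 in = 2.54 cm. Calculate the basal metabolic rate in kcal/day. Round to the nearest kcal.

Convert to metric: weight = 174 ÷ 2.2 = 79.0909 kg; height = 63 × 2.54 = 160.02 cm.
Harris-Benedict: BMR = 66.47 + 13.75(79.0909) + 5.003(160.02) − 6.755(41) = 1677.5951 kcal/day.

1678 kcal/day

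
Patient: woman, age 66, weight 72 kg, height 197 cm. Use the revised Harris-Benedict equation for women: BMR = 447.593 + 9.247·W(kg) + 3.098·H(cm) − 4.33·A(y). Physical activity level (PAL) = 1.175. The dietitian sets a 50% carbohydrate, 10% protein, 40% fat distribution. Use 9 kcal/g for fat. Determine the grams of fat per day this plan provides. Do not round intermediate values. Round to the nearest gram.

75 g/day

Harris-Benedict: BMR = 447.593 + 9.247(72) + 3.098(197) − 4.33(66) = 1437.903 kcal/day.
TEE = 1437.903 × 1.175 = 1689.536 kcal/day.
Fat energy = 40% × 1689.536 = 675.8144 kcal.
Fat = 675.8144 ÷ 9 kcal/g = 75.0905 g.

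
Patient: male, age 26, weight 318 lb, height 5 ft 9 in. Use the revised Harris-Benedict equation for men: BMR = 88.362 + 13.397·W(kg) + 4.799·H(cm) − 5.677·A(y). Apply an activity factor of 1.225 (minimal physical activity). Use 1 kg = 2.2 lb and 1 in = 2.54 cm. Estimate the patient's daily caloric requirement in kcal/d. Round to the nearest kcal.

3330 kcal/d

Convert to metric: weight = 318 ÷ 2.2 = 144.5455 kg; height = (5×12 + 9) × 2.54 = 69 × 2.54 = 175.26 cm.
Harris-Benedict: BMR = 88.362 + 13.397(144.5455) + 4.799(175.26) − 5.677(26) = 2718.3082 kcal/day.
TEE = BMR × activity factor = 2718.3082 × 1.225 = 3329.9275 kcal/day.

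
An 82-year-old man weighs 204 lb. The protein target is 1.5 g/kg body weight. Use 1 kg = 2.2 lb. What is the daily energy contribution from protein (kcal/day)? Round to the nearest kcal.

Weight in kg = 204 ÷ 2.2 = 92.7273 kg.
Protein = 1.5 g/kg × 92.7273 kg = 139.0909 g/day.
Protein energy = 139.0909 g × 4 kcal/g = 556.3636 kcal/day.

556 kcal/day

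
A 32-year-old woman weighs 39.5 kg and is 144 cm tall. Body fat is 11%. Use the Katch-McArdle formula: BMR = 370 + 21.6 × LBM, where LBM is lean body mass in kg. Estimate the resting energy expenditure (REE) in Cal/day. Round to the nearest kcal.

1129 Cal/day

LBM = 39.5 × (1 − 0.11) = 35.155 kg. Katch-McArdle: BMR = 370 + 21.6 × 35.155 = 1129.348 kcal/day.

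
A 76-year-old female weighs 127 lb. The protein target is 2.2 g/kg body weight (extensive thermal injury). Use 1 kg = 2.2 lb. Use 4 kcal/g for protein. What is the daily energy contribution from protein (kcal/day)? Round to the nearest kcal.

Weight in kg = 127 ÷ 2.2 = 57.7273 kg.
Protein = 2.2 g/kg × 57.7273 kg = 127 g/day.
Protein energy = 127 g × 4 kcal/g = 508 kcal/day.

508 kcal/day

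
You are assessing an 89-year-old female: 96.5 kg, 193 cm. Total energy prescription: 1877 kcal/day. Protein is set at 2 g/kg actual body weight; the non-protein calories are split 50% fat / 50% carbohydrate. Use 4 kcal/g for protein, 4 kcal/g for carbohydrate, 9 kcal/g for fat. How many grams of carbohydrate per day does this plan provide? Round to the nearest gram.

138 g/day

Protein = 2 × 96.5 = 193 g → 193 × 4 = 772 kcal.
Non-protein calories = 1877 − 772 = 1105 kcal.
Fat: 50% × 1105 = 552.5 kcal; carbohydrate: 552.5 kcal.
Carbohydrate: 552.5 kcal ÷ 4 kcal/g = 138.125 g.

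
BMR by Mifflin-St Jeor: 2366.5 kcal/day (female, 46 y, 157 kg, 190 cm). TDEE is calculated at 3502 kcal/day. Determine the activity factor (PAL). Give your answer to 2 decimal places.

Activity factor = TEE ÷ BMR = 3502 ÷ 2366.5 = 1.48.

1.48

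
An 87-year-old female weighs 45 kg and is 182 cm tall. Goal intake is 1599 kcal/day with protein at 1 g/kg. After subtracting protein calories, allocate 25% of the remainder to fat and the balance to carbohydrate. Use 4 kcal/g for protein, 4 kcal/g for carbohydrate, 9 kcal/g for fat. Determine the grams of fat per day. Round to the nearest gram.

Protein = 1 × 45 = 45 g → 45 × 4 = 180 kcal.
Non-protein calories = 1599 − 180 = 1419 kcal.
Fat: 25% × 1419 = 354.75 kcal; carbohydrate: 1064.25 kcal.
Fat: 354.75 kcal ÷ 9 kcal/g = 39.4167 g.

39 g/day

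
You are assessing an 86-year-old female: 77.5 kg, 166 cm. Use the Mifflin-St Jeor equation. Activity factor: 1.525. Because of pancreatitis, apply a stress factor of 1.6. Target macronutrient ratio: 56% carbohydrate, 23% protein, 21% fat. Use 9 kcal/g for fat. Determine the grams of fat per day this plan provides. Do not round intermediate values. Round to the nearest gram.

Mifflin-St Jeor (female): BMR = 10(77.5) + 6.25(166) − 5(86) − 161 = 775 + 1037.5 − 430 − 161 = 1221.5 kcal/day.
TEE = 1221.5 × 1.525 = 1862.7875 kcal/day.
With stress factor 1.6: 1862.7875 × 1.6 = 2980.46 kcal/day.
Fat energy = 21% × 2980.46 = 625.8966 kcal.
Fat = 625.8966 ÷ 9 kcal/g = 69.5441 g.

70 g/day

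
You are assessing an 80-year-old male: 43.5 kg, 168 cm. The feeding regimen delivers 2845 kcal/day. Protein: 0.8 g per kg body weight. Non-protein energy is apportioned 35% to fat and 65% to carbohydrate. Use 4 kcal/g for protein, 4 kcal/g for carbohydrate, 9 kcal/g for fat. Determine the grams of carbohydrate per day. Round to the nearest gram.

Protein = 0.8 × 43.5 = 34.8 g → 34.8 × 4 = 139.2 kcal.
Non-protein calories = 2845 − 139.2 = 2705.8 kcal.
Fat: 35% × 2705.8 = 947.03 kcal; carbohydrate: 1758.77 kcal.
Carbohydrate: 1758.77 kcal ÷ 4 kcal/g = 439.6925 g.

440 g/day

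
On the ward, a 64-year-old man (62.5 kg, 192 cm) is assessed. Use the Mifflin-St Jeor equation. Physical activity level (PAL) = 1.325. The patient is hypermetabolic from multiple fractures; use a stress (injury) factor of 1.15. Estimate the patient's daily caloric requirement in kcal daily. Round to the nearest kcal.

2301 kcal daily

Mifflin-St Jeor (male): BMR = 10(62.5) + 6.25(192) − 5(64) + 5 = 625 + 1200 − 320 + 5 = 1510 kcal/day.
TEE = BMR × activity factor = 1510 × 1.325 = 2000.75 kcal/day.
Apply stress factor: 2000.75 × 1.15 = 2300.8625 kcal/day.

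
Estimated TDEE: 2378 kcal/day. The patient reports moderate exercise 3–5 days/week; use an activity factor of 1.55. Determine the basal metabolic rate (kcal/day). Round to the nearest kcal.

1534 kcal/day

BMR = TEE ÷ activity factor = 2378 ÷ 1.55 = 1534.1935 kcal/day.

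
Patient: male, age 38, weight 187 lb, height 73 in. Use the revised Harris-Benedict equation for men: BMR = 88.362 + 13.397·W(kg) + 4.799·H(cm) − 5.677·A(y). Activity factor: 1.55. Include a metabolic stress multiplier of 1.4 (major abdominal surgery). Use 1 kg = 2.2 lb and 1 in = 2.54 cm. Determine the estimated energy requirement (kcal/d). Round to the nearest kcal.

Convert to metric: weight = 187 ÷ 2.2 = 85 kg; height = 73 × 2.54 = 185.42 cm.
Harris-Benedict: BMR = 88.362 + 13.397(85) + 4.799(185.42) − 5.677(38) = 1901.2116 kcal/day.
TEE = BMR × activity factor = 1901.2116 × 1.55 = 2946.8779 kcal/day.
Apply stress factor: 2946.8779 × 1.4 = 4125.6291 kcal/day.

4126 kcal/d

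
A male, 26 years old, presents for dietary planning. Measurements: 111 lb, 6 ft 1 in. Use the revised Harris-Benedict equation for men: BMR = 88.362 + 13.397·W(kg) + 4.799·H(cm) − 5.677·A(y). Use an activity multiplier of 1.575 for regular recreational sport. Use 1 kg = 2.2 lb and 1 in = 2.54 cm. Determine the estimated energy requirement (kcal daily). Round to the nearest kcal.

2373 kcal daily

Convert to metric: weight = 111 ÷ 2.2 = 50.4545 kg; height = (6×12 + 1) × 2.54 = 73 × 2.54 = 185.42 cm.
Harris-Benedict: BMR = 88.362 + 13.397(50.4545) + 4.799(185.42) − 5.677(26) = 1506.5301 kcal/day.
TEE = BMR × activity factor = 1506.5301 × 1.575 = 2372.7849 kcal/day.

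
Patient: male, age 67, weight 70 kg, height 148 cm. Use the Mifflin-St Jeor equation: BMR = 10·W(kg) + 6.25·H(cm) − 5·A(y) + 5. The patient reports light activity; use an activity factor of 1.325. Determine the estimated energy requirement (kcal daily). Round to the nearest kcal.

Mifflin-St Jeor (male): BMR = 10(70) + 6.25(148) − 5(67) + 5 = 700 + 925 − 335 + 5 = 1295 kcal/day.
TEE = BMR × activity factor = 1295 × 1.325 = 1715.875 kcal/day.

1716 kcal daily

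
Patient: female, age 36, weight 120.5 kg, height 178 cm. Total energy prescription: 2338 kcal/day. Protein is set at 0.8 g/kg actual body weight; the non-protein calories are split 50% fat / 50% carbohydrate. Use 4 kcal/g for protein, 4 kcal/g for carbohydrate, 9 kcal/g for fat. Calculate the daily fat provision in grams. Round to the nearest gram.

108 g/day

Protein = 0.8 × 120.5 = 96.4 g → 96.4 × 4 = 385.6 kcal.
Non-protein calories = 2338 − 385.6 = 1952.4 kcal.
Fat: 50% × 1952.4 = 976.2 kcal; carbohydrate: 976.2 kcal.
Fat: 976.2 kcal ÷ 9 kcal/g = 108.4667 g.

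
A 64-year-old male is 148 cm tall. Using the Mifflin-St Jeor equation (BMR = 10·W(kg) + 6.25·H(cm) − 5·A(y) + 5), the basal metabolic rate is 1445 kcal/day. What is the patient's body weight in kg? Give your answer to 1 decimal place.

83.5 kg

1445 = 10·W + 6.25(148) − 5(64) + 5
10·W = 1445 − 610 = 835, so W = 83.5 kg.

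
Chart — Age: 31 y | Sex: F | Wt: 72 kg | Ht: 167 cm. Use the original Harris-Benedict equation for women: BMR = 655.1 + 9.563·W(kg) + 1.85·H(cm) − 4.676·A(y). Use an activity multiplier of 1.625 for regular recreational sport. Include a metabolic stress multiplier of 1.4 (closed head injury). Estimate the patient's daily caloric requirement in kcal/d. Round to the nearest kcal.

Harris-Benedict: BMR = 655.1 + 9.563(72) + 1.85(167) − 4.676(31) = 1507.63 kcal/day.
TEE = BMR × activity factor = 1507.63 × 1.625 = 2449.8988 kcal/day.
Apply stress factor: 2449.8988 × 1.4 = 3429.8583 kcal/day.

3430 kcal/d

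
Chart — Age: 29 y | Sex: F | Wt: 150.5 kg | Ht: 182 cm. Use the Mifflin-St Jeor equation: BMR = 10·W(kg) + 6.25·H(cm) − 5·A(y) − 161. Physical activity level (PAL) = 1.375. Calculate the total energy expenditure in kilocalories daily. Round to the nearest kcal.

3213 kilocalories daily

Mifflin-St Jeor (female): BMR = 10(150.5) + 6.25(182) − 5(29) − 161 = 1505 + 1137.5 − 145 − 161 = 2336.5 kcal/day.
TEE = BMR × activity factor = 2336.5 × 1.375 = 3212.6875 kcal/day.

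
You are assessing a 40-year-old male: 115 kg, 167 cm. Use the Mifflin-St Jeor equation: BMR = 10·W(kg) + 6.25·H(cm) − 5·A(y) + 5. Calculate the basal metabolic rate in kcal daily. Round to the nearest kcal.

1999 kcal daily

Mifflin-St Jeor (male): BMR = 10(115) + 6.25(167) − 5(40) + 5 = 1150 + 1043.75 − 200 + 5 = 1998.75 kcal/day.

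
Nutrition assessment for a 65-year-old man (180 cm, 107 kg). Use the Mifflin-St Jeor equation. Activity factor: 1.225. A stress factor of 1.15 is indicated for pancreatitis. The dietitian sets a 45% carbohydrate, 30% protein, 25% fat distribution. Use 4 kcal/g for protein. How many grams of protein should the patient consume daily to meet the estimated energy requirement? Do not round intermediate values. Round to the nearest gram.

198 g/day

Mifflin-St Jeor (male): BMR = 10(107) + 6.25(180) − 5(65) + 5 = 1070 + 1125 − 325 + 5 = 1875 kcal/day.
TEE = 1875 × 1.225 = 2296.875 kcal/day.
With stress factor 1.15: 2296.875 × 1.15 = 2641.4063 kcal/day.
Protein energy = 30% × 2641.4063 = 792.4219 kcal.
Protein = 792.4219 ÷ 4 kcal/g = 198.1055 g.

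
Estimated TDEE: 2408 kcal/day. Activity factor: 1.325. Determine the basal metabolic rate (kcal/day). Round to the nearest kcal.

BMR = TEE ÷ activity factor = 2408 ÷ 1.325 = 1817.3585 kcal/day.

1817 kcal/day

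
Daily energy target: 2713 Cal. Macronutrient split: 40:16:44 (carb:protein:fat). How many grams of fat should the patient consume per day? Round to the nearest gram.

Fat energy = 44% × 2713 = 1193.72 kcal.
At 9 kcal/g: 1193.72 ÷ 9 = 132.6356 g.

133 g/day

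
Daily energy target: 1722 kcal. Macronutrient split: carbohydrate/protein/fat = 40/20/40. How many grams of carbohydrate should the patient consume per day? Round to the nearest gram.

Carbohydrate energy = 40% × 1722 = 688.8 kcal.
At 4 kcal/g: 688.8 ÷ 4 = 172.2 g.

172 g/day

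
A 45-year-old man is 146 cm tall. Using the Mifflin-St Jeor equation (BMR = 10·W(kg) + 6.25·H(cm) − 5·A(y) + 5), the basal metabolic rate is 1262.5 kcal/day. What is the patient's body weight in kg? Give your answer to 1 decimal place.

57.0 kg

1262.5 = 10·W + 6.25(146) − 5(45) + 5
10·W = 1262.5 − 692.5 = 570, so W = 57 kg.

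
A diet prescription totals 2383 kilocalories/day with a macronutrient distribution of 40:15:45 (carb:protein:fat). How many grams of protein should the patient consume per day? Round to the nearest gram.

89 g/day

Protein energy = 15% × 2383 = 357.45 kcal.
At 4 kcal/g: 357.45 ÷ 4 = 89.3625 g.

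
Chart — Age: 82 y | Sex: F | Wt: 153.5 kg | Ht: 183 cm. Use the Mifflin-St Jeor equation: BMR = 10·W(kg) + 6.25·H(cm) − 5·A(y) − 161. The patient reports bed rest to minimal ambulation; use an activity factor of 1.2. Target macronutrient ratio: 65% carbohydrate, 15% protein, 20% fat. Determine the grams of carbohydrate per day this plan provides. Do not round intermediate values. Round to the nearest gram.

411 g/day

Mifflin-St Jeor (female): BMR = 10(153.5) + 6.25(183) − 5(82) − 161 = 1535 + 1143.75 − 410 − 161 = 2107.75 kcal/day.
TEE = 2107.75 × 1.2 = 2529.3 kcal/day.
Carbohydrate energy = 65% × 2529.3 = 1644.045 kcal.
Carbohydrate = 1644.045 ÷ 4 kcal/g = 411.0113 g.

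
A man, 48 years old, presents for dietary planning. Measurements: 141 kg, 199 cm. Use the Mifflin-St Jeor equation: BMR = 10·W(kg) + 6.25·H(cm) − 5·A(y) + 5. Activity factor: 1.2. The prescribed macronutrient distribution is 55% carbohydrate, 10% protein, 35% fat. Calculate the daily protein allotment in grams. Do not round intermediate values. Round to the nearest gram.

Mifflin-St Jeor (male): BMR = 10(141) + 6.25(199) − 5(48) + 5 = 1410 + 1243.75 − 240 + 5 = 2418.75 kcal/day.
TEE = 2418.75 × 1.2 = 2902.5 kcal/day.
Protein energy = 10% × 2902.5 = 290.25 kcal.
Protein = 290.25 ÷ 4 kcal/g = 72.5625 g.

73 g/day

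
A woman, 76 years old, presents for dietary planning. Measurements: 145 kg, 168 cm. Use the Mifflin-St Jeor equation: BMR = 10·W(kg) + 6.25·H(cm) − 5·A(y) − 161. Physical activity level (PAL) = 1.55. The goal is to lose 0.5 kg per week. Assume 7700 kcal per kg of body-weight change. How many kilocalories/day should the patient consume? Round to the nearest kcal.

Mifflin-St Jeor (female): BMR = 10(145) + 6.25(168) − 5(76) − 161 = 1450 + 1050 − 380 − 161 = 1959 kcal/day.
TEE = 1959 × 1.55 = 3036.45 kcal/day.
Required daily deficit = 0.5 × 7700 ÷ 7 = 550 kcal/day.
Target intake = 3036.45 − 550 = 2486.45 kcal/day.

2486 kilocalories/day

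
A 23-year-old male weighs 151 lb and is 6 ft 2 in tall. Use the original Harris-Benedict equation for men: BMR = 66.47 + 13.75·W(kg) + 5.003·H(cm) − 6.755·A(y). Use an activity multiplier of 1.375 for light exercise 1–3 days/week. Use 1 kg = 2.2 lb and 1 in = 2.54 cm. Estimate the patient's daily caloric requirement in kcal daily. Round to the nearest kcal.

Convert to metric: weight = 151 ÷ 2.2 = 68.6364 kg; height = (6×12 + 2) × 2.54 = 74 × 2.54 = 187.96 cm.
Harris-Benedict: BMR = 66.47 + 13.75(68.6364) + 5.003(187.96) − 6.755(23) = 1795.2189 kcal/day.
TEE = BMR × activity factor = 1795.2189 × 1.375 = 2468.426 kcal/day.

2468 kcal daily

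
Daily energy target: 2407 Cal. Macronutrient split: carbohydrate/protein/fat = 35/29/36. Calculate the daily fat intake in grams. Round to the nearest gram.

Fat energy = 36% × 2407 = 866.52 kcal.
At 9 kcal/g: 866.52 ÷ 9 = 96.28 g.

96 g/day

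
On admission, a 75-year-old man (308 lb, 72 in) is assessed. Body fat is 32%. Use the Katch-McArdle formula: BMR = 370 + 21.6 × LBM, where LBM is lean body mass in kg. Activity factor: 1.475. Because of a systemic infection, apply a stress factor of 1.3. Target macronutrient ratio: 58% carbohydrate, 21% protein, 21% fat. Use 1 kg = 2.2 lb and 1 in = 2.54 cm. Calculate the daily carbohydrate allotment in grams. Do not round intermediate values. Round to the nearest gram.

Convert to metric: weight = 308 ÷ 2.2 = 140 kg; height = 72 × 2.54 = 182.88 cm.
LBM = 140 × (1 − 0.32) = 95.2 kg. Katch-McArdle: BMR = 370 + 21.6 × 95.2 = 2426.32 kcal/day.
TEE = 2426.32 × 1.475 = 3578.822 kcal/day.
With stress factor 1.3: 3578.822 × 1.3 = 4652.4686 kcal/day.
Carbohydrate energy = 58% × 4652.4686 = 2698.4318 kcal.
Carbohydrate = 2698.4318 ÷ 4 kcal/g = 674.6079 g.

675 g/day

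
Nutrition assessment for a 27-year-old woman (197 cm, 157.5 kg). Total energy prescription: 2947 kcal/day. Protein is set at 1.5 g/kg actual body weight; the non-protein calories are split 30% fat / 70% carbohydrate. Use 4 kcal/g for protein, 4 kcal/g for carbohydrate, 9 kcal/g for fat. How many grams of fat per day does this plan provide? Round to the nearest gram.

Protein = 1.5 × 157.5 = 236.25 g → 236.25 × 4 = 945 kcal.
Non-protein calories = 2947 − 945 = 2002 kcal.
Fat: 30% × 2002 = 600.6 kcal; carbohydrate: 1401.4 kcal.
Fat: 600.6 kcal ÷ 9 kcal/g = 66.7333 g.

67 g/day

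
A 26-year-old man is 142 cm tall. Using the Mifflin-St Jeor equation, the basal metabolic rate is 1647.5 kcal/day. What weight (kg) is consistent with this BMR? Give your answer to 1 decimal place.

1647.5 = 10·W + 6.25(142) − 5(26) + 5
10·W = 1647.5 − 762.5 = 885, so W = 88.5 kg.

88.5 kg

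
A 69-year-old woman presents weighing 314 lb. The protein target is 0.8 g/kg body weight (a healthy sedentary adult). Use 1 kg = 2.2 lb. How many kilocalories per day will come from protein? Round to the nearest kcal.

Weight in kg = 314 ÷ 2.2 = 142.7273 kg.
Protein = 0.8 g/kg × 142.7273 kg = 114.1818 g/day.
Protein energy = 114.1818 g × 4 kcal/g = 456.7273 kcal/day.

457 kcal/day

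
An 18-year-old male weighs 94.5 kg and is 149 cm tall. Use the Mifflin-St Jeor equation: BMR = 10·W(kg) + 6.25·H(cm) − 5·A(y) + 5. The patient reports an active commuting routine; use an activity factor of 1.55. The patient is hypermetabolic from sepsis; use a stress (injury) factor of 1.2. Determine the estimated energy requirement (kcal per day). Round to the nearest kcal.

3332 kcal per day

Mifflin-St Jeor (male): BMR = 10(94.5) + 6.25(149) − 5(18) + 5 = 945 + 931.25 − 90 + 5 = 1791.25 kcal/day.
TEE = BMR × activity factor = 1791.25 × 1.55 = 2776.4375 kcal/day.
Apply stress factor: 2776.4375 × 1.2 = 3331.725 kcal/day.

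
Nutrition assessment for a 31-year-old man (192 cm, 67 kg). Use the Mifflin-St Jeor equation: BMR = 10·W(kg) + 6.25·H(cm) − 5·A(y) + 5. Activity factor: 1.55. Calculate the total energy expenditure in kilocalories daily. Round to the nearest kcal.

2666 kilocalories daily

Mifflin-St Jeor (male): BMR = 10(67) + 6.25(192) − 5(31) + 5 = 670 + 1200 − 155 + 5 = 1720 kcal/day.
TEE = BMR × activity factor = 1720 × 1.55 = 2666 kcal/day.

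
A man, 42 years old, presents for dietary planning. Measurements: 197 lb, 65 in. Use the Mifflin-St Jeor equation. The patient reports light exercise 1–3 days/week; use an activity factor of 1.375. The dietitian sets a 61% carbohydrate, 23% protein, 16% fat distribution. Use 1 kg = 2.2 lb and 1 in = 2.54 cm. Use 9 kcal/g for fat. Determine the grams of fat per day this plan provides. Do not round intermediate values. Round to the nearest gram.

42 g/day

Convert to metric: weight = 197 ÷ 2.2 = 89.5455 kg; height = 65 × 2.54 = 165.1 cm.
Mifflin-St Jeor (male): BMR = 10(89.5455) + 6.25(165.1) − 5(42) + 5 = 895.4545 + 1031.875 − 210 + 5 = 1722.3295 kcal/day.
TEE = 1722.3295 × 1.375 = 2368.2031 kcal/day.
Fat energy = 16% × 2368.2031 = 378.9125 kcal.
Fat = 378.9125 ÷ 9 kcal/g = 42.1014 g.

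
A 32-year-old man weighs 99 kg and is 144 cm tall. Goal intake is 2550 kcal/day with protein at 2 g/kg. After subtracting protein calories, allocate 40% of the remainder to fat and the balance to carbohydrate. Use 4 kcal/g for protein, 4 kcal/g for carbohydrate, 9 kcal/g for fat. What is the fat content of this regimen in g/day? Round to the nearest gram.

Protein = 2 × 99 = 198 g → 198 × 4 = 792 kcal.
Non-protein calories = 2550 − 792 = 1758 kcal.
Fat: 40% × 1758 = 703.2 kcal; carbohydrate: 1054.8 kcal.
Fat: 703.2 kcal ÷ 9 kcal/g = 78.1333 g.

78 g/day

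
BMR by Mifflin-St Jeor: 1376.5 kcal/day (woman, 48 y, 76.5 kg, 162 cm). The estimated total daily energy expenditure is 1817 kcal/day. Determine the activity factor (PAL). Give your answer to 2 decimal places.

Activity factor = TEE ÷ BMR = 1817 ÷ 1376.5 = 1.32.

1.32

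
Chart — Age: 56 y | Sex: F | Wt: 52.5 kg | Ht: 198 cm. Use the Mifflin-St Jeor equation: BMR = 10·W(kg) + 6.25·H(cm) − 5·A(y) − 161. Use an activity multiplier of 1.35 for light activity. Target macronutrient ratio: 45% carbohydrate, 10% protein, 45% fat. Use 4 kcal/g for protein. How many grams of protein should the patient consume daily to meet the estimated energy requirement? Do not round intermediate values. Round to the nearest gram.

Mifflin-St Jeor (female): BMR = 10(52.5) + 6.25(198) − 5(56) − 161 = 525 + 1237.5 − 280 − 161 = 1321.5 kcal/day.
TEE = 1321.5 × 1.35 = 1784.025 kcal/day.
Protein energy = 10% × 1784.025 = 178.4025 kcal.
Protein = 178.4025 ÷ 4 kcal/g = 44.6006 g.

45 g/day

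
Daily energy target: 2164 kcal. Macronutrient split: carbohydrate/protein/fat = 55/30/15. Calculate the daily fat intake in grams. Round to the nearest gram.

Fat energy = 15% × 2164 = 324.6 kcal.
At 9 kcal/g: 324.6 ÷ 9 = 36.0667 g.

36 g/day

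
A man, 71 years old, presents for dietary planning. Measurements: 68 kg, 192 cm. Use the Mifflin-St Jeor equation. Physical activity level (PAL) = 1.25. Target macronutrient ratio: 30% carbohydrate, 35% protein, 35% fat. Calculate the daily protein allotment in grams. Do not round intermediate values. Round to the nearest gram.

Mifflin-St Jeor (male): BMR = 10(68) + 6.25(192) − 5(71) + 5 = 680 + 1200 − 355 + 5 = 1530 kcal/day.
TEE = 1530 × 1.25 = 1912.5 kcal/day.
Protein energy = 35% × 1912.5 = 669.375 kcal.
Protein = 669.375 ÷ 4 kcal/g = 167.3438 g.

167 g/day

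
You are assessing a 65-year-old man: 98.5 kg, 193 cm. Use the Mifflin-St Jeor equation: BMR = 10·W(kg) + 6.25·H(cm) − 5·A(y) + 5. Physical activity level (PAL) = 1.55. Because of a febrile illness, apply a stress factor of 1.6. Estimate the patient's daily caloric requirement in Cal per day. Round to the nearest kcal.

4641 Cal per day

Mifflin-St Jeor (male): BMR = 10(98.5) + 6.25(193) − 5(65) + 5 = 985 + 1206.25 − 325 + 5 = 1871.25 kcal/day.
TEE = BMR × activity factor = 1871.25 × 1.55 = 2900.4375 kcal/day.
Apply stress factor: 2900.4375 × 1.6 = 4640.7 kcal/day.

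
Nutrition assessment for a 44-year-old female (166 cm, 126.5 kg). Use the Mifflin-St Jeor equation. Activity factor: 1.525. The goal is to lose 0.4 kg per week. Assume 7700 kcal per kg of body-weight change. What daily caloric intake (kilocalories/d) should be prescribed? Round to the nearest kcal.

2490 kilocalories/d

Mifflin-St Jeor (female): BMR = 10(126.5) + 6.25(166) − 5(44) − 161 = 1265 + 1037.5 − 220 − 161 = 1921.5 kcal/day.
TEE = 1921.5 × 1.525 = 2930.2875 kcal/day.
Required daily deficit = 0.4 × 7700 ÷ 7 = 440 kcal/day.
Target intake = 2930.2875 − 440 = 2490.2875 kcal/day.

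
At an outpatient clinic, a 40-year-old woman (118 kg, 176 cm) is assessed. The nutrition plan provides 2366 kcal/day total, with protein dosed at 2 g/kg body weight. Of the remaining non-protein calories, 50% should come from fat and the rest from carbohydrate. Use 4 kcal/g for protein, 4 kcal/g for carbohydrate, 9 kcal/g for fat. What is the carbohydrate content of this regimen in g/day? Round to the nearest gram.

178 g/day

Protein = 2 × 118 = 236 g → 236 × 4 = 944 kcal.
Non-protein calories = 2366 − 944 = 1422 kcal.
Fat: 50% × 1422 = 711 kcal; carbohydrate: 711 kcal.
Carbohydrate: 711 kcal ÷ 4 kcal/g = 177.75 g.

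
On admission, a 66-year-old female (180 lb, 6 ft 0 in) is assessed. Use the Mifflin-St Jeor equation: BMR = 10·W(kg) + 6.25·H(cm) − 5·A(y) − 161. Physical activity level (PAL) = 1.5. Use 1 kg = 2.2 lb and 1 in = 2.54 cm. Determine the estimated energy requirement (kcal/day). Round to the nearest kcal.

Convert to metric: weight = 180 ÷ 2.2 = 81.8182 kg; height = (6×12 + 0) × 2.54 = 72 × 2.54 = 182.88 cm.
Mifflin-St Jeor (female): BMR = 10(81.8182) + 6.25(182.88) − 5(66) − 161 = 818.1818 + 1143 − 330 − 161 = 1470.1818 kcal/day.
TEE = BMR × activity factor = 1470.1818 × 1.5 = 2205.2727 kcal/day.

2205 kcal/day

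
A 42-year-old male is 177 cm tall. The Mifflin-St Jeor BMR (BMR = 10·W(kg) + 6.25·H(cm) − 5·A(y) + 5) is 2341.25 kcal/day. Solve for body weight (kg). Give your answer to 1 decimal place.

2341.25 = 10·W + 6.25(177) − 5(42) + 5
10·W = 2341.25 − 901.25 = 1440, so W = 144 kg.

144.0 kg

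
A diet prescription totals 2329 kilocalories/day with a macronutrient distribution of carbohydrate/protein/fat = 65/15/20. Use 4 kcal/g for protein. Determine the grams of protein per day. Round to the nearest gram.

Protein energy = 15% × 2329 = 349.35 kcal.
At 4 kcal/g: 349.35 ÷ 4 = 87.3375 g.

87 g/day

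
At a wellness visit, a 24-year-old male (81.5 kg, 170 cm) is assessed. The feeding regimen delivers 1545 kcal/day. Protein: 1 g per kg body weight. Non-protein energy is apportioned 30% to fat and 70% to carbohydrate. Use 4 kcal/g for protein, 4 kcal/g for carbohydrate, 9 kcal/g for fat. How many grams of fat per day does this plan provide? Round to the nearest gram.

Protein = 1 × 81.5 = 81.5 g → 81.5 × 4 = 326 kcal.
Non-protein calories = 1545 − 326 = 1219 kcal.
Fat: 30% × 1219 = 365.7 kcal; carbohydrate: 853.3 kcal.
Fat: 365.7 kcal ÷ 9 kcal/g = 40.6333 g.

41 g/day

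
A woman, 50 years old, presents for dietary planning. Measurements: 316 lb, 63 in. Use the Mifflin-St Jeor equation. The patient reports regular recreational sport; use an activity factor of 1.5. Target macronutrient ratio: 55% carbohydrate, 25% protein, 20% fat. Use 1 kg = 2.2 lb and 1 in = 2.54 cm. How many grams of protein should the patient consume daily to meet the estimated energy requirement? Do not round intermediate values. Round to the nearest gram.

Convert to metric: weight = 316 ÷ 2.2 = 143.6364 kg; height = 63 × 2.54 = 160.02 cm.
Mifflin-St Jeor (female): BMR = 10(143.6364) + 6.25(160.02) − 5(50) − 161 = 1436.3636 + 1000.125 − 250 − 161 = 2025.4886 kcal/day.
TEE = 2025.4886 × 1.5 = 3038.233 kcal/day.
Protein energy = 25% × 3038.233 = 759.5582 kcal.
Protein = 759.5582 ÷ 4 kcal/g = 189.8896 g.

190 g/day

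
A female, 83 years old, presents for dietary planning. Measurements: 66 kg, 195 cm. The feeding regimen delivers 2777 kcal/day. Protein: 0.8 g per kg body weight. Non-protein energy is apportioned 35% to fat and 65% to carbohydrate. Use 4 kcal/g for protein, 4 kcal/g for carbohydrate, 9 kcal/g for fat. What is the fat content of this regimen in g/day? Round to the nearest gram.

100 g/day

Protein = 0.8 × 66 = 52.8 g → 52.8 × 4 = 211.2 kcal.
Non-protein calories = 2777 − 211.2 = 2565.8 kcal.
Fat: 35% × 2565.8 = 898.03 kcal; carbohydrate: 1667.77 kcal.
Fat: 898.03 kcal ÷ 9 kcal/g = 99.7811 g.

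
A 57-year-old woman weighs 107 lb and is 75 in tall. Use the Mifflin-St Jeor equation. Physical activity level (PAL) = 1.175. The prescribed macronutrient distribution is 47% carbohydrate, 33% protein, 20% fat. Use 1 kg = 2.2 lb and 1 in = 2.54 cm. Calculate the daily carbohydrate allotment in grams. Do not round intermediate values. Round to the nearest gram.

Convert to metric: weight = 107 ÷ 2.2 = 48.6364 kg; height = 75 × 2.54 = 190.5 cm.
Mifflin-St Jeor (female): BMR = 10(48.6364) + 6.25(190.5) − 5(57) − 161 = 486.3636 + 1190.625 − 285 − 161 = 1230.9886 kcal/day.
TEE = 1230.9886 × 1.175 = 1446.4116 kcal/day.
Carbohydrate energy = 47% × 1446.4116 = 679.8135 kcal.
Carbohydrate = 679.8135 ÷ 4 kcal/g = 169.9534 g.

170 g/day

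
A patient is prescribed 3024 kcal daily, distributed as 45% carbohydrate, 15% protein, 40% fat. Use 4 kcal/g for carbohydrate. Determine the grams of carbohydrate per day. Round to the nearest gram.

Carbohydrate energy = 45% × 3024 = 1360.8 kcal.
At 4 kcal/g: 1360.8 ÷ 4 = 340.2 g.

340 g/day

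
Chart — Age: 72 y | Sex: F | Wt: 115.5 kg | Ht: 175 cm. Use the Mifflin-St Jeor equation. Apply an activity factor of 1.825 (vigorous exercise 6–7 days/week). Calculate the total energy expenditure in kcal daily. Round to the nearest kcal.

Mifflin-St Jeor (female): BMR = 10(115.5) + 6.25(175) − 5(72) − 161 = 1155 + 1093.75 − 360 − 161 = 1727.75 kcal/day.
TEE = BMR × activity factor = 1727.75 × 1.825 = 3153.1438 kcal/day.

3153 kcal daily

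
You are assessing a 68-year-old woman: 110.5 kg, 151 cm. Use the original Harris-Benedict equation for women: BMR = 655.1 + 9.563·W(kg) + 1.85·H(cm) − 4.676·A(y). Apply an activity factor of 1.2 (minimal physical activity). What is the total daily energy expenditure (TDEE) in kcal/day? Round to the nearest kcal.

Harris-Benedict: BMR = 655.1 + 9.563(110.5) + 1.85(151) − 4.676(68) = 1673.1935 kcal/day.
TEE = BMR × activity factor = 1673.1935 × 1.2 = 2007.8322 kcal/day.

2008 kcal/day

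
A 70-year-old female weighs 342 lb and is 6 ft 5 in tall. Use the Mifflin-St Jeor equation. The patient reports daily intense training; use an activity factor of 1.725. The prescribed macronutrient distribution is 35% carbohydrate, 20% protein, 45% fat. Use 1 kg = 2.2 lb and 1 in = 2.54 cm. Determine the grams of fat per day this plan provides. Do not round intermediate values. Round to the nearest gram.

195 g/day

Convert to metric: weight = 342 ÷ 2.2 = 155.4545 kg; height = (6×12 + 5) × 2.54 = 77 × 2.54 = 195.58 cm.
Mifflin-St Jeor (female): BMR = 10(155.4545) + 6.25(195.58) − 5(70) − 161 = 1554.5455 + 1222.375 − 350 − 161 = 2265.9205 kcal/day.
TEE = 2265.9205 × 1.725 = 3908.7128 kcal/day.
Fat energy = 45% × 3908.7128 = 1758.9208 kcal.
Fat = 1758.9208 ÷ 9 kcal/g = 195.4356 g.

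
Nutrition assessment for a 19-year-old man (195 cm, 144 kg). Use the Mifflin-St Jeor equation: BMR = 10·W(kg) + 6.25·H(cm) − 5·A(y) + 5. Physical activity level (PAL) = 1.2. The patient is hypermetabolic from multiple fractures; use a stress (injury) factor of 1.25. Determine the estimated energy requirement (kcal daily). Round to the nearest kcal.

Mifflin-St Jeor (male): BMR = 10(144) + 6.25(195) − 5(19) + 5 = 1440 + 1218.75 − 95 + 5 = 2568.75 kcal/day.
TEE = BMR × activity factor = 2568.75 × 1.2 = 3082.5 kcal/day.
Apply stress factor: 3082.5 × 1.25 = 3853.125 kcal/day.

3853 kcal daily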